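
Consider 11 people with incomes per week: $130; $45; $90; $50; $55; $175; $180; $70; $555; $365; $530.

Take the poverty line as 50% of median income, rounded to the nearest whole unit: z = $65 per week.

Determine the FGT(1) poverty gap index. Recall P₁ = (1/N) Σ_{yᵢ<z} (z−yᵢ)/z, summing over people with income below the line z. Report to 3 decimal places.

0.063

Below z: $45, $50, $55 (q = 3 of N = 11).
Gap ratios (z−y)/z: (65−45)/65 = 0.3077; (65−50)/65 = 0.2308; (65−55)/65 = 0.1538.
Sum of shortfalls = 0.692308; P₁ averages over all N: 0.692308 / 11 = 0.063.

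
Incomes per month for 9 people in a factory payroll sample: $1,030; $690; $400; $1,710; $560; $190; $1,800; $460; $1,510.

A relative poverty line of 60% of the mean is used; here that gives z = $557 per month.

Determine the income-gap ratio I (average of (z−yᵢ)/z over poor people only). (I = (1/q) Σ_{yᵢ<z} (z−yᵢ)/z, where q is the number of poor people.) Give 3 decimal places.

Below z: $190, $400, $460 (q = 3 of N = 9).
Shortfall ratios (z−y)/z: 0.6589, 0.2819, 0.1741; sum = 1.114901.
I averages over the q = 3 poor units only: 1.114901 / 3 = 0.372.

0.372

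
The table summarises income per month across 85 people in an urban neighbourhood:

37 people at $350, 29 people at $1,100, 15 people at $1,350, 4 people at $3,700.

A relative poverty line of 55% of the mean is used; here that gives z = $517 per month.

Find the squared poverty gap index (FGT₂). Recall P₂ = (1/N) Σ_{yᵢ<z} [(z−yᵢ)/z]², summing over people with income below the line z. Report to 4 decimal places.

0.0454

Below the line: 37×$350 (q = 37 of N = 85).
Relative gaps: (517−350)/517 = 0.3230 (×37).
Squared: 0.1043 (×37).
Sum = 3.860589; P₂ = 3.860589 / 85 = 0.0454.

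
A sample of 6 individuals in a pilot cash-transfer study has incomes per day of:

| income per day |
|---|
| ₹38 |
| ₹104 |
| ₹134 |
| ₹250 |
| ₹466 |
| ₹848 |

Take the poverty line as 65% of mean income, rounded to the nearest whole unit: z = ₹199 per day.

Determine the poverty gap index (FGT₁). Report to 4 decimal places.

0.2688

Incomes under z: ₹38, ₹104, ₹134 (q = 3 of N = 6).
Relative gaps: (199−38)/199 = 0.8090; (199−104)/199 = 0.4774; (199−134)/199 = 0.3266.
Σ = 1.613065. Dividing by the full population N = 6 gives P₁ = 0.2688.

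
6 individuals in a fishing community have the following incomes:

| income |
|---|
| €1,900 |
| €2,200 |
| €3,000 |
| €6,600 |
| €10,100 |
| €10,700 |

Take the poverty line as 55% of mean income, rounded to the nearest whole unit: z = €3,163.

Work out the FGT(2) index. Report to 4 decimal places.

Incomes under z: €1,900, €2,200, €3,000 (q = 3 of N = 6).
Gap ratios (z−y)/z: (3163−1900)/3163 = 0.3993; (3163−2200)/3163 = 0.3045; (3163−3000)/3163 = 0.0515.
Squared: 0.1594; 0.0927; 0.0027.
Sum = 0.254794; P₂ = 0.254794 / 6 = 0.0425.

0.0425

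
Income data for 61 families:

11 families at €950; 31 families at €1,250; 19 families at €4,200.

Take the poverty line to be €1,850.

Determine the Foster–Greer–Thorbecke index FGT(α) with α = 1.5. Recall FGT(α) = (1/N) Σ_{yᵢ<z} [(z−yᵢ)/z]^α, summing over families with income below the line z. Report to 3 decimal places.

Below the line: 11×€950, 31×€1,250 (q = 42 of N = 61).
Normalized shortfalls: (1850−950)/1850 = 0.4865 (×11); (1850−1250)/1850 = 0.3243 (×31).
Raised to α = 1.5: 0.33932 (×11); 0.18470 (×31).
Sum = 9.458223; FGT(1.5) = 9.458223 / 61 = 0.155.

0.155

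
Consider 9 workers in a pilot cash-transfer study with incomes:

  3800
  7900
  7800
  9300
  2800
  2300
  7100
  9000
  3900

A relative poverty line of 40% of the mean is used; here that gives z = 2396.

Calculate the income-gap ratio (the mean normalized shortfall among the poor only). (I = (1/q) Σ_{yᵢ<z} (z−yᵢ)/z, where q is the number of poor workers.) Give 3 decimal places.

Below the line: 2300 (q = 1 of N = 9).
Shortfall ratios (z−y)/z: 0.0401; sum = 0.040067.
I averages over the q = 1 poor units only: 0.040067 / 1 = 0.040.

0.040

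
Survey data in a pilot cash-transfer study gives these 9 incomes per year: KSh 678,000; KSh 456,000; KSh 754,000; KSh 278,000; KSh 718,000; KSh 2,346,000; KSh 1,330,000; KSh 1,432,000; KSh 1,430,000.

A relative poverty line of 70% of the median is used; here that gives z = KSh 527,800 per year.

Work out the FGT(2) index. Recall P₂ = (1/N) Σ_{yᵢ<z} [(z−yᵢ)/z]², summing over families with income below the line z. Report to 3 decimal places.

0.027

Incomes under z: KSh 278,000, KSh 456,000 (q = 2 of N = 9).
Relative gaps: (527800−278000)/527800 = 0.4733; (527800−456000)/527800 = 0.1360.
Squared: 0.2240; 0.0185.
Sum = 0.242505; P₂ = 0.242505 / 9 = 0.027.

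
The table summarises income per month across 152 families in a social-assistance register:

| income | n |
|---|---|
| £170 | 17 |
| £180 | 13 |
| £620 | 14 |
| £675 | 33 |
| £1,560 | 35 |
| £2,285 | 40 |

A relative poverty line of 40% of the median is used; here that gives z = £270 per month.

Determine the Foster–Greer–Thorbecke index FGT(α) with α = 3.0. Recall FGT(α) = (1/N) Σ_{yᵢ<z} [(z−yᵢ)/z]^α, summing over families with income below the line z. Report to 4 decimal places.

0.0088

Below the line: 17×£170, 13×£180 (q = 30 of N = 152).
Relative gaps: (270−170)/270 = 0.3704 (×17); (270−180)/270 = 0.3333 (×13).
Raised to α = 3.0: 0.05081 (×17); 0.03704 (×13).
Sum = 1.345171; FGT(3.0) = 1.345171 / 152 = 0.0088.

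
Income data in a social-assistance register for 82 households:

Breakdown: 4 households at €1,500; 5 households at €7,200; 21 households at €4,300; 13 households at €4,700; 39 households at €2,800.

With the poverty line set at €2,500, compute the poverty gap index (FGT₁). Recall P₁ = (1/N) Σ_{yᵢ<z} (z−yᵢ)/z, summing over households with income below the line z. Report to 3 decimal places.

Below the line: 4×€1,500 (q = 4 of N = 82).
Gap ratios (z−y)/z: (2500−1500)/2500 = 0.4000 (×4).
Sum of shortfalls = 1.600000; P₁ averages over all N: 1.600000 / 82 = 0.020.

0.020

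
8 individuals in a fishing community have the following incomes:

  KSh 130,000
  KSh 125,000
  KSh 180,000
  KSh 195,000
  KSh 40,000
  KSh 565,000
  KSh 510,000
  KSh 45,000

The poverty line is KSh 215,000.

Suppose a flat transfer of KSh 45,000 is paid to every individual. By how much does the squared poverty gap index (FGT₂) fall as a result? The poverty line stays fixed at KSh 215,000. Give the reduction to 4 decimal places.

0.1090

Before: below the line — KSh 40,000, KSh 45,000, KSh 125,000, KSh 130,000, KSh 180,000, KSh 195,000; squared poverty gap index (FGT₂) = 0.206801.
After the KSh 45,000 transfer: below the line — KSh 85,000, KSh 90,000, KSh 170,000, KSh 175,000; squared poverty gap index (FGT₂) = 0.097756.
Reduction = 0.206801 − 0.097756 = 0.1090.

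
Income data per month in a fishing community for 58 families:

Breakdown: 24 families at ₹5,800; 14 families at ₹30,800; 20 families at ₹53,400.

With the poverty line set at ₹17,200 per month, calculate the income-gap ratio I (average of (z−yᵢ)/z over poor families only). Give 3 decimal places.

0.663

Poor units: 24×₹5,800 (q = 24 of N = 58).
Relative gaps: 0.6628 (×24); sum = 15.906977.
The income-gap ratio divides by q (the poor only): 15.906977 / 24 = 0.663.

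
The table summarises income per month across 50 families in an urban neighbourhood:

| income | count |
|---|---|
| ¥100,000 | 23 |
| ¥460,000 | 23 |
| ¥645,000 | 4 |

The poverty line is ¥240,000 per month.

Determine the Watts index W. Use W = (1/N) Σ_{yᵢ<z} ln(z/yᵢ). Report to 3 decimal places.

0.403

Incomes under z: 23×¥100,000 (q = 23 of N = 50).
Log shortfalls: ln(240000/100000) = 0.8755 (×23).
W = 20.135781 / 50 = 0.403.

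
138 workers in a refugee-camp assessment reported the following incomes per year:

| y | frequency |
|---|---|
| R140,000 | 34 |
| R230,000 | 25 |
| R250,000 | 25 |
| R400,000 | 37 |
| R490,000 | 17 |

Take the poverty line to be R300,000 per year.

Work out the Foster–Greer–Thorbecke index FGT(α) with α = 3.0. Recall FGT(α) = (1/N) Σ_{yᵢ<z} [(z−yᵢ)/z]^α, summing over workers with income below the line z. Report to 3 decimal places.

Below the line: 34×R140,000, 25×R230,000, 25×R250,000 (q = 84 of N = 138).
Shortfall ratios: (300000−140000)/300000 = 0.5333 (×34); (300000−230000)/300000 = 0.2333 (×25); (300000−250000)/300000 = 0.1667 (×25).
Raised to α = 3.0: 0.15170 (×34); 0.01270 (×25); 0.00463 (×25).
Sum = 5.591259; FGT(3.0) = 5.591259 / 138 = 0.041.

0.041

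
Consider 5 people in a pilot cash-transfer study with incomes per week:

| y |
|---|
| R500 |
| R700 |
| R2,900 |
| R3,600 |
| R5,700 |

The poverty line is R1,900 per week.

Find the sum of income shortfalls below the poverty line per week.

R2,600

Below z: R500, R700 (q = 2 of N = 5).
Individual gaps: 1900−500 = 1400; 1900−700 = 1200.
Aggregate gap = R2,600.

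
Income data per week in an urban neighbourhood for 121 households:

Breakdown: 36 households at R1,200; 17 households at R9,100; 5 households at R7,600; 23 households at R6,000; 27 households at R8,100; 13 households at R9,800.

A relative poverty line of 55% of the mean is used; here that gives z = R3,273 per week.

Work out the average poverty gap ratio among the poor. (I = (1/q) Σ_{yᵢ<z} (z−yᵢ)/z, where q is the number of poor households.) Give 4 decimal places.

Poor units: 36×R1,200 (q = 36 of N = 121).
Shortfall ratios (z−y)/z: 0.6334 (×36); sum = 22.801100.
I averages over the q = 36 poor units only: 22.801100 / 36 = 0.6334.

0.6334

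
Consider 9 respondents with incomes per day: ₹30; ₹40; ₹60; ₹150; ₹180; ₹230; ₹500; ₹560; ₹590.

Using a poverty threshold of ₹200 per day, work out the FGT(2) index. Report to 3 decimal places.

Below the line: ₹30, ₹40, ₹60, ₹150, ₹180 (q = 5 of N = 9).
Gap ratios (z−y)/z: (200−30)/200 = 0.8500; (200−40)/200 = 0.8000; (200−60)/200 = 0.7000; (200−150)/200 = 0.2500; (200−180)/200 = 0.1000.
Squared: 0.7225; 0.6400; 0.4900; 0.0625; 0.0100.
Sum = 1.925000; P₂ = 1.925000 / 9 = 0.214.

0.214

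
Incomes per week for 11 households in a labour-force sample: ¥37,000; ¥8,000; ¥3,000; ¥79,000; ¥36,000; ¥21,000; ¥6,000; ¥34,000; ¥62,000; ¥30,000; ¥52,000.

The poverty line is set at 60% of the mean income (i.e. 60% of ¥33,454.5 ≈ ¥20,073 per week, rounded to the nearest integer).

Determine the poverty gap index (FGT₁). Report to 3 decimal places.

0.196

Below z: ¥3,000, ¥6,000, ¥8,000 (q = 3 of N = 11).
Relative gaps: (20073−3000)/20073 = 0.8505; (20073−6000)/20073 = 0.7011; (20073−8000)/20073 = 0.6015.
Σ = 2.153091. Dividing by the full population N = 11 gives P₁ = 0.196.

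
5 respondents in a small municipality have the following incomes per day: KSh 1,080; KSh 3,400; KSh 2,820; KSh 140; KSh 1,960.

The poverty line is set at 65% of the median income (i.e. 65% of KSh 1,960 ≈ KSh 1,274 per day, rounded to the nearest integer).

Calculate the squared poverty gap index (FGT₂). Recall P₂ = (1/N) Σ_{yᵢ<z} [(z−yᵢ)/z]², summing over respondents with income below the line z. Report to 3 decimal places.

Below z: KSh 140, KSh 1,080 (q = 2 of N = 5).
Gap ratios (z−y)/z: (1274−140)/1274 = 0.8901; (1274−1080)/1274 = 0.1523.
Squared: 0.7923; 0.0232.
Sum = 0.815484; P₂ = 0.815484 / 5 = 0.163.

0.163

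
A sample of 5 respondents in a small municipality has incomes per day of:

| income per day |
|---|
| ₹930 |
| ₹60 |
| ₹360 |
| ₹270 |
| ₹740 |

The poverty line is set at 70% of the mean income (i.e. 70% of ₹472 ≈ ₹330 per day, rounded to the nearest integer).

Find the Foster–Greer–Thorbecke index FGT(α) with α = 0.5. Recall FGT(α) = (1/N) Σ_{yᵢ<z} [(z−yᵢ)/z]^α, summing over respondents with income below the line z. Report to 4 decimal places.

Below z: ₹60, ₹270 (q = 2 of N = 5).
Normalized shortfalls: (330−60)/330 = 0.8182; (330−270)/330 = 0.1818.
Raised to α = 0.5: 0.90453; 0.42640.
Sum = 1.330935; FGT(0.5) = 1.330935 / 5 = 0.2662.

0.2662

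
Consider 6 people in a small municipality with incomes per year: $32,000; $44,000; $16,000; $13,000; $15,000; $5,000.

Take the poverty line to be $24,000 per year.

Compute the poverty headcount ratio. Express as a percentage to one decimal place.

4 of the 6 people have income below $24,000.
H = 4/6 = 66.7%.

66.7%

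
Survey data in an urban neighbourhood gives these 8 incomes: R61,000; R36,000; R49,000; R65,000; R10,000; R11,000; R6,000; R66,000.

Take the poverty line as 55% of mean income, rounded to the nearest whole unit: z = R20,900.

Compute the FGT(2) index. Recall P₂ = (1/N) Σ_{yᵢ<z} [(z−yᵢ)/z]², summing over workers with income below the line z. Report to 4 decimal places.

Poor units: R6,000, R10,000, R11,000 (q = 3 of N = 8).
Gap ratios (z−y)/z: (20900−6000)/20900 = 0.7129; (20900−10000)/20900 = 0.5215; (20900−11000)/20900 = 0.4737.
Squared: 0.5083; 0.2720; 0.2244.
Sum = 1.004624; P₂ = 1.004624 / 8 = 0.1256.

0.1256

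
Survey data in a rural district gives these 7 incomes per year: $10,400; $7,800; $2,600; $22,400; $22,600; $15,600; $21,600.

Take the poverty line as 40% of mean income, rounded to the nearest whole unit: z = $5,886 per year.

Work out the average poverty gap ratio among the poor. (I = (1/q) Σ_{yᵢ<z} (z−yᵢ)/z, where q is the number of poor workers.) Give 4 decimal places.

0.5583

Poor units: $2,600 (q = 1 of N = 7).
Relative gaps: 0.5583; sum = 0.558274.
The income-gap ratio divides by q (the poor only): 0.558274 / 1 = 0.5583.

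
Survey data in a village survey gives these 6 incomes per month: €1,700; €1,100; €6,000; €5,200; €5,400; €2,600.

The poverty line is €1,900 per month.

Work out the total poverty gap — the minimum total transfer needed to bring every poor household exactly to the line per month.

€1,000

Poor units: €1,100, €1,700 (q = 2 of N = 6).
Individual gaps: 1900−1100 = 800; 1900−1700 = 200.
Aggregate gap = €1,000.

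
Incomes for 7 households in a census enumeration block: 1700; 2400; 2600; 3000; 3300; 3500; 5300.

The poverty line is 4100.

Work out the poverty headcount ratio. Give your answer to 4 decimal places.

6 of the 7 households have income below 4100.
H = 6/7 = 0.8571.

0.8571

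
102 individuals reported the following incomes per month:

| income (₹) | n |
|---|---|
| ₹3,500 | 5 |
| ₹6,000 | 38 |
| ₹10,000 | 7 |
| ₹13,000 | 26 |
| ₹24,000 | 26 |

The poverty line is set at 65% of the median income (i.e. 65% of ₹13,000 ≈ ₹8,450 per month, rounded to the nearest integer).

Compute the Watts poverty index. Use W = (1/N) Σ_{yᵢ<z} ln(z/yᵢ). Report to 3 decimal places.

Below the line: 5×₹3,500, 38×₹6,000 (q = 43 of N = 102).
ln(z/y) terms: ln(8450/3500) = 0.8814 (×5); ln(8450/6000) = 0.3424 (×38).
W = 17.418482 / 102 = 0.171.

0.171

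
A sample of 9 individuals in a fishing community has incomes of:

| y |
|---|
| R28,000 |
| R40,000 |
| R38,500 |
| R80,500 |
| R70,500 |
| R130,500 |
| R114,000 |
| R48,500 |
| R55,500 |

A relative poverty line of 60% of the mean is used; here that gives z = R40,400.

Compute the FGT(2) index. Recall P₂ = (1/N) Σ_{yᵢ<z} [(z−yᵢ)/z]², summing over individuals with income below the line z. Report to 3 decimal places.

0.011

Poor units: R28,000, R38,500, R40,000 (q = 3 of N = 9).
Shortfall ratios: (40400−28000)/40400 = 0.3069; (40400−38500)/40400 = 0.0470; (40400−40000)/40400 = 0.0099.
Squared: 0.0942; 0.0022; 0.0001.
Sum = 0.096516; P₂ = 0.096516 / 9 = 0.011.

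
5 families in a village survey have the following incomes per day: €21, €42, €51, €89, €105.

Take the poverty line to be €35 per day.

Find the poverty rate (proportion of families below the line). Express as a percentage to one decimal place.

1 of the 5 families have income below €35.
H = 1/5 = 20.0%.

20.0%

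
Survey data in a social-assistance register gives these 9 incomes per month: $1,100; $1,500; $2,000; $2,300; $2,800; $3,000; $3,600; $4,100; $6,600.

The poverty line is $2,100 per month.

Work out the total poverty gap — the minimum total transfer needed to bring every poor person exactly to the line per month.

$1,700

Below z: $1,100, $1,500, $2,000 (q = 3 of N = 9).
Individual gaps: 2100−1100 = 1000; 2100−1500 = 600; 2100−2000 = 100.
Aggregate gap = $1,700.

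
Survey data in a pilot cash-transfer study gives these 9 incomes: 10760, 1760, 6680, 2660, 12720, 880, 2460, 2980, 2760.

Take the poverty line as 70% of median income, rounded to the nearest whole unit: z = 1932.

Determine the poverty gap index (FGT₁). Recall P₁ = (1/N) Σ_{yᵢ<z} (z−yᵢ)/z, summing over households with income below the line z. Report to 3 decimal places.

0.070

Below z: 880, 1760 (q = 2 of N = 9).
Relative gaps: (1932−880)/1932 = 0.5445; (1932−1760)/1932 = 0.0890.
Sum of shortfalls = 0.633540; P₁ averages over all N: 0.633540 / 9 = 0.070.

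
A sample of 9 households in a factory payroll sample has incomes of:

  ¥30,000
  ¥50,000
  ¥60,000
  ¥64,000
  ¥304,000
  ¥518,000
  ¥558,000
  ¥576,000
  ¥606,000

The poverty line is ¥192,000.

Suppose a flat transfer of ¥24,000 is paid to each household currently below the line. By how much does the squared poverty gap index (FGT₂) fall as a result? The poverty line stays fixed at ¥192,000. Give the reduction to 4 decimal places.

Before: below the line — ¥30,000, ¥50,000, ¥60,000, ¥64,000; squared poverty gap index (FGT₂) = 0.241778.
After the ¥24,000 transfer: below the line — ¥54,000, ¥74,000, ¥84,000, ¥88,000; squared poverty gap index (FGT₂) = 0.167125.
Reduction = 0.241778 − 0.167125 = 0.0747.

0.0747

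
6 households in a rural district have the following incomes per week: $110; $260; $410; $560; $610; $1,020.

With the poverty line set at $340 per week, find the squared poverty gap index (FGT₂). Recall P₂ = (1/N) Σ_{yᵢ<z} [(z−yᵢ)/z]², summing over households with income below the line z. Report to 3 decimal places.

Below z: $110, $260 (q = 2 of N = 6).
Relative gaps: (340−110)/340 = 0.6765; (340−260)/340 = 0.2353.
Squared: 0.4576; 0.0554.
Sum = 0.512976; P₂ = 0.512976 / 6 = 0.085.

0.085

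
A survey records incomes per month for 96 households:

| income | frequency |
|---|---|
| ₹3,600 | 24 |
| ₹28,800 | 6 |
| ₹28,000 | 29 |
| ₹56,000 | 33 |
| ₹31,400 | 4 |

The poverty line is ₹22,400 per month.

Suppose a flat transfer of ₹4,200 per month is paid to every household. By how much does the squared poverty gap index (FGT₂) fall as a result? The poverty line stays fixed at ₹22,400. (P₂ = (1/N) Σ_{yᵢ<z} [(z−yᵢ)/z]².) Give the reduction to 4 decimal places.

0.0699

Before: below the line — 24×₹3,600; squared poverty gap index (FGT₂) = 0.176100.
After the ₹4,200 transfer: below the line — 24×₹7,800; squared poverty gap index (FGT₂) = 0.106206.
Reduction = 0.176100 − 0.106206 = 0.0699.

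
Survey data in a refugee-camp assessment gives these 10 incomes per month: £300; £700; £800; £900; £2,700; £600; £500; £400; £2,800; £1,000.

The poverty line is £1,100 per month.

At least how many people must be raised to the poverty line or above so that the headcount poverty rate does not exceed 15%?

8 of the 10 people are poor, so H = 8/10 = 0.800.
A headcount ratio of at most 15% allows at most ⌊0.15 × 10⌋ = 1 poor people.
So at least 8 − 1 = 7 must be lifted.

7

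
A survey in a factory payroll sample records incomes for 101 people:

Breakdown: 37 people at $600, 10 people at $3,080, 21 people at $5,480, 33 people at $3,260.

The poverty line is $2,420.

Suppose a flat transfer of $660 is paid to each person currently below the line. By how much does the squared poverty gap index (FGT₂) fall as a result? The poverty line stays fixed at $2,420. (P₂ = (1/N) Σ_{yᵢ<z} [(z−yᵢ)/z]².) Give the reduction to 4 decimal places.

Before: below the line — 37×$600; squared poverty gap index (FGT₂) = 0.207201.
After the $660 transfer: below the line — 37×$1,260; squared poverty gap index (FGT₂) = 0.084172.
Reduction = 0.207201 − 0.084172 = 0.1230.

0.1230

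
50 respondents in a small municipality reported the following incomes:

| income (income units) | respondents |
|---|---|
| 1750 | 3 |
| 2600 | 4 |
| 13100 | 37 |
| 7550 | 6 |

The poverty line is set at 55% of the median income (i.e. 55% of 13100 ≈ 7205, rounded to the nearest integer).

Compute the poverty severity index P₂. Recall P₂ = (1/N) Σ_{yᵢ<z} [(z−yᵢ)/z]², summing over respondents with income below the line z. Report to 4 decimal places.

Incomes under z: 3×1750, 4×2600 (q = 7 of N = 50).
Normalized shortfalls: (7205−1750)/7205 = 0.7571 (×3); (7205−2600)/7205 = 0.6391 (×4).
Squared: 0.5732 (×3); 0.4085 (×4).
Sum = 3.353658; P₂ = 3.353658 / 50 = 0.0671.

0.0671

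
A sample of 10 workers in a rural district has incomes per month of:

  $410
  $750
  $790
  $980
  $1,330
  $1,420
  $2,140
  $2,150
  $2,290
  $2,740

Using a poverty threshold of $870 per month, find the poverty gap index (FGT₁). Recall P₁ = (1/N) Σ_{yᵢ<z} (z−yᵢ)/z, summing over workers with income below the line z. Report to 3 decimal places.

0.076

Incomes under z: $410, $750, $790 (q = 3 of N = 10).
Relative gaps: (870−410)/870 = 0.5287; (870−750)/870 = 0.1379; (870−790)/870 = 0.0920.
Sum of shortfalls = 0.758621; P₁ averages over all N: 0.758621 / 10 = 0.076.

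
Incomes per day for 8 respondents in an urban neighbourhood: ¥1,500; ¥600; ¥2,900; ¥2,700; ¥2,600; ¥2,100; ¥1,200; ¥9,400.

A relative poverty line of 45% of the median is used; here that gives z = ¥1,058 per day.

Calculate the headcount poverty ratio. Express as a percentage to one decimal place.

1 of the 8 respondents have income below ¥1,058.
H = 1/8 = 12.5%.

12.5%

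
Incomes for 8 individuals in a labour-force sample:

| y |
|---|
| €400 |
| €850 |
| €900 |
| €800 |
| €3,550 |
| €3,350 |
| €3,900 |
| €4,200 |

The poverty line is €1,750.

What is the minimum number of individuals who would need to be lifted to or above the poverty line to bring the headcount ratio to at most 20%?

4 of the 8 individuals are poor, so H = 4/8 = 0.500.
A headcount ratio of at most 20% allows at most ⌊0.20 × 8⌋ = 1 poor individuals.
So at least 4 − 1 = 3 must be lifted.

3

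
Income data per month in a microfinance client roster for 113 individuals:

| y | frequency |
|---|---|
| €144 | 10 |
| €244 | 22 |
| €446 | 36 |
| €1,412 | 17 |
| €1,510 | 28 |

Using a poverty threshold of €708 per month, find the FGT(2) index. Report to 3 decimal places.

0.183

Poor units: 10×€144, 22×€244, 36×€446 (q = 68 of N = 113).
Shortfall ratios: (708−144)/708 = 0.7966 (×10); (708−244)/708 = 0.6554 (×22); (708−446)/708 = 0.3701 (×36).
Squared: 0.6346 (×10); 0.4295 (×22); 0.1369 (×36).
Sum = 20.724919; P₂ = 20.724919 / 113 = 0.183.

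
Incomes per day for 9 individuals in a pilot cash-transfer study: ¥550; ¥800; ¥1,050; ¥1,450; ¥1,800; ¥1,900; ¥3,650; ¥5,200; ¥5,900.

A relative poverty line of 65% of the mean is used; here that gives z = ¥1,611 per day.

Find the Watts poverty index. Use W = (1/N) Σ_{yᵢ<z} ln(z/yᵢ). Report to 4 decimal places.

Incomes under z: ¥550, ¥800, ¥1,050, ¥1,450 (q = 4 of N = 9).
Log gaps: ln(1611/550) = 1.0747; ln(1611/800) = 0.7000; ln(1611/1050) = 0.4281; ln(1611/1450) = 0.1053.
W = 2.308047 / 9 = 0.2564.

0.2564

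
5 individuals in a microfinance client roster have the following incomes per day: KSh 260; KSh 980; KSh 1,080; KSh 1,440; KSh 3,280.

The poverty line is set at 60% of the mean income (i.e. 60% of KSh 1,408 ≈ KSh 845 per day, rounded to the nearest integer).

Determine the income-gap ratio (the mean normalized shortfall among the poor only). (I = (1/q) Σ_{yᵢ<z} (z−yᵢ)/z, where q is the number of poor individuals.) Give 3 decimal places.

Below the line: KSh 260 (q = 1 of N = 5).
Relative gaps: 0.6923; sum = 0.692308.
The income-gap ratio divides by q (the poor only): 0.692308 / 1 = 0.692.

0.692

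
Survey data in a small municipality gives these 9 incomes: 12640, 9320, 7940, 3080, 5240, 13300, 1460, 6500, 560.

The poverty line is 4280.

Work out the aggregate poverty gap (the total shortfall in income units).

7740

Below the line: 560, 1460, 3080 (q = 3 of N = 9).
Individual gaps: 4280−560 = 3720; 4280−1460 = 2820; 4280−3080 = 1200.
Aggregate gap = 7740.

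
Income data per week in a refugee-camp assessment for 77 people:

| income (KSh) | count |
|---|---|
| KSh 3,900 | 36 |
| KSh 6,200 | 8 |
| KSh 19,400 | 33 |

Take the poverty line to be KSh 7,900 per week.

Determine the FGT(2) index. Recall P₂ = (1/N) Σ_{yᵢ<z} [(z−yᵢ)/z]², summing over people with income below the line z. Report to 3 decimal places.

Poor units: 36×KSh 3,900, 8×KSh 6,200 (q = 44 of N = 77).
Gap ratios (z−y)/z: (7900−3900)/7900 = 0.5063 (×36); (7900−6200)/7900 = 0.2152 (×8).
Squared: 0.2564 (×36); 0.0463 (×8).
Sum = 9.599744; P₂ = 9.599744 / 77 = 0.125.

0.125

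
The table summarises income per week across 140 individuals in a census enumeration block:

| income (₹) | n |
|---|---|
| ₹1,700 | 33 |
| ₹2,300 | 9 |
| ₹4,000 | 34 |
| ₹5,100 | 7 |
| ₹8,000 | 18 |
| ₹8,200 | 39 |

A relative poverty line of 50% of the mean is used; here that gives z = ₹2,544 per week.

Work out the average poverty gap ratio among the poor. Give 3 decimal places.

Below z: 33×₹1,700, 9×₹2,300 (q = 42 of N = 140).
Shortfall ratios (z−y)/z: 0.3318 (×33), 0.0959 (×9); sum = 11.811321.
I averages over the q = 42 poor units only: 11.811321 / 42 = 0.281.

0.281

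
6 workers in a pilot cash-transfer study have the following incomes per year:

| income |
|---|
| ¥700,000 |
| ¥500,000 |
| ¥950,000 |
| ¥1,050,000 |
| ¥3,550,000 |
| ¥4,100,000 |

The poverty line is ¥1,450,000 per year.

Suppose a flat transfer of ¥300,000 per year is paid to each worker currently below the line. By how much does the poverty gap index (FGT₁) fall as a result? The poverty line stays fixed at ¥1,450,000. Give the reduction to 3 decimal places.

0.138

Before: below the line — ¥500,000, ¥700,000, ¥950,000, ¥1,050,000; poverty gap index (FGT₁) = 0.29885.
After the ¥300,000 transfer: below the line — ¥800,000, ¥1,000,000, ¥1,250,000, ¥1,350,000; poverty gap index (FGT₁) = 0.16092.
Reduction = 0.29885 − 0.16092 = 0.138.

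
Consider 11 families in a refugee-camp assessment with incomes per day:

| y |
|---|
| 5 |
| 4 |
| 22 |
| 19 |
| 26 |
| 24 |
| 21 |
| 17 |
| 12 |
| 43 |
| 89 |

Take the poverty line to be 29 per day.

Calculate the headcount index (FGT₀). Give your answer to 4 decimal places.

9 of the 11 families have income below 29.
H = 9/11 = 0.8182.

0.8182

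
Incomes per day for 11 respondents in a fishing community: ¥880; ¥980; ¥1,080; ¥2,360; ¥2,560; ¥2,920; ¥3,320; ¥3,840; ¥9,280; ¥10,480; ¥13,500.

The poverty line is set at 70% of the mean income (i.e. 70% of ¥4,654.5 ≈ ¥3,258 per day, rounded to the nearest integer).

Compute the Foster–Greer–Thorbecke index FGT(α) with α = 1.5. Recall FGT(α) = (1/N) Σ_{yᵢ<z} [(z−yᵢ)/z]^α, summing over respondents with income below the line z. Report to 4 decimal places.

Below the line: ¥880, ¥980, ¥1,080, ¥2,360, ¥2,560, ¥2,920 (q = 6 of N = 11).
Shortfall ratios: (3258−880)/3258 = 0.7299; (3258−980)/3258 = 0.6992; (3258−1080)/3258 = 0.6685; (3258−2360)/3258 = 0.2756; (3258−2560)/3258 = 0.2142; (3258−2920)/3258 = 0.1037.
Raised to α = 1.5: 0.62358; 0.58466; 0.54659; 0.14471; 0.09916; 0.03342.
Sum = 2.032114; FGT(1.5) = 2.032114 / 11 = 0.1847.

0.1847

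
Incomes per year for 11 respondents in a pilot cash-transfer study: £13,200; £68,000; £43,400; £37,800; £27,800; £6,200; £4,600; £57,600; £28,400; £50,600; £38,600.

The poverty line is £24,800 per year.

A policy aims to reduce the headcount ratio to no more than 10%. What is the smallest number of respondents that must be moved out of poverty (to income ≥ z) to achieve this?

Currently q = 3 of N = 11 are below the line (H = 0.273).
A headcount ratio of at most 10% allows at most ⌊0.10 × 11⌋ = 1 poor respondents.
So at least 3 − 1 = 2 must be lifted.

2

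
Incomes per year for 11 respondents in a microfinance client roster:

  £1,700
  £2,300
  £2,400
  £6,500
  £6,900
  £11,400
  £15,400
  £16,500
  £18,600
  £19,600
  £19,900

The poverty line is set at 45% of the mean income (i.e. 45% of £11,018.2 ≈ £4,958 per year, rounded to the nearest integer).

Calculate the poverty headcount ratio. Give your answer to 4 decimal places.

0.2727

3 of the 11 respondents have income below £4,958.
H = 3/11 = 0.2727.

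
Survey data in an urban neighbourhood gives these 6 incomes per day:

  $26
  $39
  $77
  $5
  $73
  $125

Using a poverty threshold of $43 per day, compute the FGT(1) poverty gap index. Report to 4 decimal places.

0.2287

Poor units: $5, $26, $39 (q = 3 of N = 6).
Gap ratios (z−y)/z: (43−5)/43 = 0.8837; (43−26)/43 = 0.3953; (43−39)/43 = 0.0930.
Sum of shortfalls = 1.372093; P₁ averages over all N: 1.372093 / 6 = 0.2287.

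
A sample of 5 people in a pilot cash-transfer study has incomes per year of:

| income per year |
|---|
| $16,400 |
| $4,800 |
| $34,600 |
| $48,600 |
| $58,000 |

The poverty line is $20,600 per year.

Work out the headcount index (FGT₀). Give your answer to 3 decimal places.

0.400

2 of the 5 people have income below $20,600.
H = 2/5 = 0.400.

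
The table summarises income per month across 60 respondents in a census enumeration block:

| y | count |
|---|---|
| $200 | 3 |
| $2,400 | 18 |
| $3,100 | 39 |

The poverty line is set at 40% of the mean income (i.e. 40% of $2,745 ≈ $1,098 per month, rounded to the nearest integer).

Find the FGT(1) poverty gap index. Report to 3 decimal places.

Below z: 3×$200 (q = 3 of N = 60).
Normalized shortfalls: (1098−200)/1098 = 0.8179 (×3).
Σ = 2.453552. Dividing by the full population N = 60 gives P₁ = 0.041.

0.041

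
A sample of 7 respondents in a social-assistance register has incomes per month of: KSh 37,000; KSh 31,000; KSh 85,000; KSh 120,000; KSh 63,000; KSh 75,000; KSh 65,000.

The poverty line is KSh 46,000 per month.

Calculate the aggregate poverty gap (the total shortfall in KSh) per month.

Poor units: KSh 31,000, KSh 37,000 (q = 2 of N = 7).
Individual gaps: 46000−31000 = 15000; 46000−37000 = 9000.
Aggregate gap = KSh 24,000.

KSh 24,000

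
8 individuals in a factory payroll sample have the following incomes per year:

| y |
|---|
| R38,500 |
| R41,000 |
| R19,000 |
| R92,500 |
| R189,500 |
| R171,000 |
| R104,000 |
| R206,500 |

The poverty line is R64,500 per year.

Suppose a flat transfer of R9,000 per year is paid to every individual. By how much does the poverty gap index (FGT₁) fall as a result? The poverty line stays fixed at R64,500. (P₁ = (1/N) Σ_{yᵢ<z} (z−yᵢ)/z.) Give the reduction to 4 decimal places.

0.0523

Before: below the line — R19,000, R38,500, R41,000; poverty gap index (FGT₁) = 0.184109.
After the R9,000 transfer: below the line — R28,000, R47,500, R50,000; poverty gap index (FGT₁) = 0.131783.
Reduction = 0.184109 − 0.131783 = 0.0523.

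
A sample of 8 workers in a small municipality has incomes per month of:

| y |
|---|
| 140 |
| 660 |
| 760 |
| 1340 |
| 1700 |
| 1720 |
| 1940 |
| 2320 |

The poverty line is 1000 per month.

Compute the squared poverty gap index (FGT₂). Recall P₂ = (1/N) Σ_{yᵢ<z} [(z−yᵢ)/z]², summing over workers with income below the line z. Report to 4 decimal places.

0.1141

Incomes under z: 140, 660, 760 (q = 3 of N = 8).
Relative gaps: (1000−140)/1000 = 0.8600; (1000−660)/1000 = 0.3400; (1000−760)/1000 = 0.2400.
Squared: 0.7396; 0.1156; 0.0576.
Sum = 0.912800; P₂ = 0.912800 / 8 = 0.1141.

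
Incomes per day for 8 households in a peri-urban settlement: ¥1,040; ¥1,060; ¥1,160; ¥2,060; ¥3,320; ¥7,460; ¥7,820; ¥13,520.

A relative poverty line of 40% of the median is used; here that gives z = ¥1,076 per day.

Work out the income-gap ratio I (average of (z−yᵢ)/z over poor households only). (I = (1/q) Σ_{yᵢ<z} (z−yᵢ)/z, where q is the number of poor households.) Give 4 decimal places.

0.0242

Incomes under z: ¥1,040, ¥1,060 (q = 2 of N = 8).
Relative gaps: 0.0335, 0.0149; sum = 0.048327.
I averages over the q = 2 poor units only: 0.048327 / 2 = 0.0242.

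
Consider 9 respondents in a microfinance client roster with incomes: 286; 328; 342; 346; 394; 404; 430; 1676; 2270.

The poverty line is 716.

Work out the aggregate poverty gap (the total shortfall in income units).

Below z: 286, 328, 342, 346, 394, 404, 430 (q = 7 of N = 9).
Individual gaps: 716−286 = 430; 716−328 = 388; 716−342 = 374; 716−346 = 370; 716−394 = 322; 716−404 = 312; 716−430 = 286.
Aggregate gap = 2482.

2482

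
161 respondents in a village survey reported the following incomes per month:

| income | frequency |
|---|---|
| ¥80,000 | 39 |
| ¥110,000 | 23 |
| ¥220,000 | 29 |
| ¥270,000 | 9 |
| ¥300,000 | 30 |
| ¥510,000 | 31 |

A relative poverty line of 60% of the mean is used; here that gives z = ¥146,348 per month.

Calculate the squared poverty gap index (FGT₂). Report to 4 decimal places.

0.0586

Incomes under z: 39×¥80,000, 23×¥110,000 (q = 62 of N = 161).
Gap ratios (z−y)/z: (146348−80000)/146348 = 0.4534 (×39); (146348−110000)/146348 = 0.2484 (×23).
Squared: 0.2055 (×39); 0.0617 (×23).
Sum = 9.434577; P₂ = 9.434577 / 161 = 0.0586.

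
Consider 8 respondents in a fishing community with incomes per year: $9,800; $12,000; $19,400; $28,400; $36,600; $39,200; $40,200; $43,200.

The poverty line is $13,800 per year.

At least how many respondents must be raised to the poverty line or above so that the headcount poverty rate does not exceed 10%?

2

2 of the 8 respondents are poor, so H = 2/8 = 0.250.
A headcount ratio of at most 10% allows at most ⌊0.10 × 8⌋ = 0 poor respondents.
So at least 2 − 0 = 2 must be lifted.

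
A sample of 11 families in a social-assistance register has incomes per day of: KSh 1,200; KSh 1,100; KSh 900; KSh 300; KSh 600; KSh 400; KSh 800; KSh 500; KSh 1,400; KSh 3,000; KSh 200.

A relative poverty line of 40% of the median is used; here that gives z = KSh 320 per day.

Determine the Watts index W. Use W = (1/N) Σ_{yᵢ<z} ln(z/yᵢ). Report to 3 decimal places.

Incomes under z: KSh 200, KSh 300 (q = 2 of N = 11).
Log gaps: ln(320/200) = 0.4700; ln(320/300) = 0.0645.
W = 0.534542 / 11 = 0.049.

0.049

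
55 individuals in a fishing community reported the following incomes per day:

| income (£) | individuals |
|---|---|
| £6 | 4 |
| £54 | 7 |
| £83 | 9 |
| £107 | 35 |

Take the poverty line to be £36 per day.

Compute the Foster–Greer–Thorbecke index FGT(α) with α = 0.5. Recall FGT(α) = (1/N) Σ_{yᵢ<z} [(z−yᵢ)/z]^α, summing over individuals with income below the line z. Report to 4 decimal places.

0.0664

Below z: 4×£6 (q = 4 of N = 55).
Normalized shortfalls: (36−6)/36 = 0.8333 (×4).
Raised to α = 0.5: 0.91287 (×4).
Sum = 3.651484; FGT(0.5) = 3.651484 / 55 = 0.0664.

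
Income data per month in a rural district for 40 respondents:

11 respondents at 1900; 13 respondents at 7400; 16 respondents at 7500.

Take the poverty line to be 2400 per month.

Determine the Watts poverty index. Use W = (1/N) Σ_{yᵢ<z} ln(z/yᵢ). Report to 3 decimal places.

Below the line: 11×1900 (q = 11 of N = 40).
Log gaps: ln(2400/1900) = 0.2336 (×11).
W = 2.569763 / 40 = 0.064.

0.064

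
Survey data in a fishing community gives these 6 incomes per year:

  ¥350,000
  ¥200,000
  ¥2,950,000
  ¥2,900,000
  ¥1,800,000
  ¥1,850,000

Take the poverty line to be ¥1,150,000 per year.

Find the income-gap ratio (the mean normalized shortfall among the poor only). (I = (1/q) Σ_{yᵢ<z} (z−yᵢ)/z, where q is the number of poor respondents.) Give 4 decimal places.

Below z: ¥200,000, ¥350,000 (q = 2 of N = 6).
Shortfall ratios (z−y)/z: 0.8261, 0.6957; sum = 1.521739.
The income-gap ratio divides by q (the poor only): 1.521739 / 2 = 0.7609.

0.7609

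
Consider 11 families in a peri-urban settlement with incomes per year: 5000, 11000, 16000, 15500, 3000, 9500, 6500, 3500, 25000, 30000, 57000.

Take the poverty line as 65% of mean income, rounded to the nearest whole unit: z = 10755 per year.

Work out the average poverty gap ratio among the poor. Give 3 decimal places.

0.489

Below z: 3000, 3500, 5000, 6500, 9500 (q = 5 of N = 11).
Shortfall ratios (z−y)/z: 0.7211, 0.6746, 0.5351, 0.3956, 0.1167; sum = 2.443050.
The income-gap ratio divides by q (the poor only): 2.443050 / 5 = 0.489.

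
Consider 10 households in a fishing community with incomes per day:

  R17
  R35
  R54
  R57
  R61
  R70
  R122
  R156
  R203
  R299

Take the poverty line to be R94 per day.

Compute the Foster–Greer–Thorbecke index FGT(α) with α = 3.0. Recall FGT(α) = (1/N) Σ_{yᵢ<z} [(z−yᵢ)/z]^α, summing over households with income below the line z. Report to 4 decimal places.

Poor units: R17, R35, R54, R57, R61, R70 (q = 6 of N = 10).
Gap ratios (z−y)/z: (94−17)/94 = 0.8191; (94−35)/94 = 0.6277; (94−54)/94 = 0.4255; (94−57)/94 = 0.3936; (94−61)/94 = 0.3511; (94−70)/94 = 0.2553.
Raised to α = 3.0: 0.54965; 0.24727; 0.07705; 0.06098; 0.04327; 0.01664.
Sum = 0.994873; FGT(3.0) = 0.994873 / 10 = 0.0995.

0.0995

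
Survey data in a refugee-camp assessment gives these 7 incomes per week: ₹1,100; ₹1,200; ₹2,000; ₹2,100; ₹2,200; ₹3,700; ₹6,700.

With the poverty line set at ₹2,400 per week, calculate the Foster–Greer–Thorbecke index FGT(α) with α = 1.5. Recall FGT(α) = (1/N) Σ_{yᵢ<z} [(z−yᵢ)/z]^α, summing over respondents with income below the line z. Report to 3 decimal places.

0.127

Incomes under z: ₹1,100, ₹1,200, ₹2,000, ₹2,100, ₹2,200 (q = 5 of N = 7).
Relative gaps: (2400−1100)/2400 = 0.5417; (2400−1200)/2400 = 0.5000; (2400−2000)/2400 = 0.1667; (2400−2100)/2400 = 0.1250; (2400−2200)/2400 = 0.0833.
Raised to α = 1.5: 0.39866; 0.35355; 0.06804; 0.04419; 0.02406.
Sum = 0.888501; FGT(1.5) = 0.888501 / 7 = 0.127.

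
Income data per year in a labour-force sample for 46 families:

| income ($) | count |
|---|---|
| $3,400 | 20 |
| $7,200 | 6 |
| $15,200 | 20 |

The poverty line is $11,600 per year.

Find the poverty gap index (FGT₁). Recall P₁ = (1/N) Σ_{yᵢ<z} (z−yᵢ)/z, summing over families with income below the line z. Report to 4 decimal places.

Below z: 20×$3,400, 6×$7,200 (q = 26 of N = 46).
Shortfall ratios: (11600−3400)/11600 = 0.7069 (×20); (11600−7200)/11600 = 0.3793 (×6).
Sum of shortfalls = 16.413793; P₁ averages over all N: 16.413793 / 46 = 0.3568.

0.3568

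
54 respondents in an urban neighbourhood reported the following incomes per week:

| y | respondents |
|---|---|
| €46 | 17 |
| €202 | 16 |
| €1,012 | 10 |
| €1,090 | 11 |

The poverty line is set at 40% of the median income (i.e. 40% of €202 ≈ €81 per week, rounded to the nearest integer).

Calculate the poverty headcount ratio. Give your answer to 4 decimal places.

17 of the 54 respondents have income below €81.
H = 17/54 = 0.3148.

0.3148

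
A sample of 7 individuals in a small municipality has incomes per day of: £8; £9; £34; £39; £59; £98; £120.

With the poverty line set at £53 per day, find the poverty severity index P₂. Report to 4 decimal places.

Below the line: £8, £9, £34, £39 (q = 4 of N = 7).
Shortfall ratios: (53−8)/53 = 0.8491; (53−9)/53 = 0.8302; (53−34)/53 = 0.3585; (53−39)/53 = 0.2642.
Squared: 0.7209; 0.6892; 0.1285; 0.0698.
Sum = 1.608402; P₂ = 1.608402 / 7 = 0.2298.

0.2298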